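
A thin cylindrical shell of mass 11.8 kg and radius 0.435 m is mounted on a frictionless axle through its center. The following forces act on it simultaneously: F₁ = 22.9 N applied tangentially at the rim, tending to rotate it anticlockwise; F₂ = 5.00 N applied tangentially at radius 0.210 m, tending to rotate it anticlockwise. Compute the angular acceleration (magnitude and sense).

α ≈ 4.93 rad/s², anticlockwise

I = MR² = (11.8)(0.435)² = 2.233 kg·m².
Taking anticlockwise as positive: τ₁ = +(22.9)(0.435) = +9.961 N·m; τ₂ = +(5.00)(0.210) = +1.050 N·m.
Net torque τ = 11.01 N·m.
α = τ/I = 11.01/2.233 = 4.932 rad/s².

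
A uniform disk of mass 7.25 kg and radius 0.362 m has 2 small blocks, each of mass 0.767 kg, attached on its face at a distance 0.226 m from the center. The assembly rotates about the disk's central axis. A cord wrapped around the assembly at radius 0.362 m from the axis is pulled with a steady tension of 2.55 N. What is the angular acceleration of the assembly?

I_disk = ½MR² = ½(7.25)(0.362)² = 0.4750 kg·m².
I_blocks = 2·m·r² = 2(0.767)(0.226)² = 0.07835 kg·m².
Total I = 0.5534 kg·m².
τ = F r = (2.55)(0.362) = 0.9231 N·m.
α = τ/I = 0.9231/0.5534 = 1.668 rad/s².

α ≈ 1.67 rad/s²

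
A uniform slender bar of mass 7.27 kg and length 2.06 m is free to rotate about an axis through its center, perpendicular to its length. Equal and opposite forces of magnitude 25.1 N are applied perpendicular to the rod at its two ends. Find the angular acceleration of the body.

I = (1/12)ML² = (1/12)(7.27)(2.06)² = 2.571 kg·m².
The couple gives τ = F·(L/2) + F·(L/2) = F L = (25.1)(2.06) = 51.71 N·m.
Newton's second law for rotation, τ = Iα, gives α = τ/I = 51.71/2.571 = 20.11 rad/s².

α ≈ 20.1 rad/s²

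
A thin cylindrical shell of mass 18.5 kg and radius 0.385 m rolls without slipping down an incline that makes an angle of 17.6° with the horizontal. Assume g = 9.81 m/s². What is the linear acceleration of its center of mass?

Translation along the incline: Mg sinθ − f = Ma.
Rotation about the center: fR = Iα with I = MR². No-slip gives a = αR, so f = (I/R²)a = M a.
Substituting: Mg sinθ = (1 + 1.000)Ma, so a = g sinθ/(1 + 1.000) = (9.81) sin 17.6° / 2.000 = 1.483 m/s².

a ≈ 1.48 m/s²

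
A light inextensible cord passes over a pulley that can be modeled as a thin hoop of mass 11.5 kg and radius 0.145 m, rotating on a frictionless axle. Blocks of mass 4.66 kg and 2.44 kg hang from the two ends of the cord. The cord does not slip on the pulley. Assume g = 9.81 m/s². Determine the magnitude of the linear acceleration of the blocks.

I = MR² = (11.5)(0.145)² = 0.2418 kg·m².
Heavier block: m₁g − T₁ = m₁a. Lighter block: T₂ − m₂g = m₂a.
Pulley: (T₁ − T₂)R = Iα = I(a/R), so T₁ − T₂ = (I/R²)a = 1·M_p a = 11.50·a.
Adding the three: (m₁ − m₂)g = (m₁ + m₂ + 11.50)a, so a = (4.66 − 2.44)(9.81)/(4.66 + 2.44 + 11.50) = 1.171 m/s².

a ≈ 1.17 m/s²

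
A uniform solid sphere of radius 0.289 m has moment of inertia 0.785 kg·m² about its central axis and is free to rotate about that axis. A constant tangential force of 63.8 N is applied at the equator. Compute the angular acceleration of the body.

α ≈ 23.5 rad/s²

τ = F R = (63.8)(0.289) = 18.44 N·m.
From τ = Iα: α = 18.44/0.7850 = 23.49 rad/s².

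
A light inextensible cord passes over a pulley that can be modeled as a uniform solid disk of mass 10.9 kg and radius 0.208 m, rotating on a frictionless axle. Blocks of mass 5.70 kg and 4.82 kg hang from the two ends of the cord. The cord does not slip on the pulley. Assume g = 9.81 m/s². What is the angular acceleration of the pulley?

I = ½MR² = (1/2)(10.9)(0.208)² = 0.2358 kg·m².
Heavier block: m₁g − T₁ = m₁a. Lighter block: T₂ − m₂g = m₂a.
Pulley: (T₁ − T₂)R = Iα = I(a/R), so T₁ − T₂ = (I/R²)a = (1/2)M_p a = 5.450·a.
Adding the three: (m₁ − m₂)g = (m₁ + m₂ + 5.450)a, so a = (5.70 − 4.82)(9.81)/(5.70 + 4.82 + 5.450) = 0.5406 m/s².
α = a/R = 0.5406/0.208 = 2.599 rad/s².

α ≈ 2.60 rad/s²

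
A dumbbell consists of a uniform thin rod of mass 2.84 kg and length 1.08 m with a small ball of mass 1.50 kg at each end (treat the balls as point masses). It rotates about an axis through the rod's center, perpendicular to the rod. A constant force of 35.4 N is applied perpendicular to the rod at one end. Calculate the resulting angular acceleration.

α ≈ 16.6 rad/s²

I_rod = (1/12)ML² = (1/12)(2.84)(1.08)² = 0.2760 kg·m².
I_balls = 2·m·(L/2)² = 2(1.50)(0.5400)² = 0.8748 kg·m².
Total I = 1.151 kg·m².
τ = F·(L/2) = (35.4)(0.540) = 19.12 N·m.
α = τ/I = 19.12/1.151 = 16.61 rad/s².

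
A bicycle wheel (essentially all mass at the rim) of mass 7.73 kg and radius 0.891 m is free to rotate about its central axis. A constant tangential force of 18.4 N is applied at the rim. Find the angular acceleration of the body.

I = MR² = (7.73)(0.891)² = 6.137 kg·m².
τ = F R = (18.4)(0.891) = 16.39 N·m.
From τ = Iα: α = 16.39/6.137 = 2.672 rad/s².

α ≈ 2.67 rad/s²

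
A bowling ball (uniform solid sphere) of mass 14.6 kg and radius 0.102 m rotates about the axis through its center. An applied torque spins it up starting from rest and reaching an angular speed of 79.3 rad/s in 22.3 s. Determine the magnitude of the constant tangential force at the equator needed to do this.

I = (2/5)MR² = (2/5)(14.6)(0.102)² = 0.06076 kg·m².
α = Δω/Δt = (79.3 − 0)/22.3 = 3.556 rad/s².
The required torque is τ = Iα = (0.06076)(3.556) = 0.2161 N·m.
A tangential force at the equator gives τ = FR, so F = τ/R = 0.2161/0.102 = 2.118 N.

F ≈ 2.12 N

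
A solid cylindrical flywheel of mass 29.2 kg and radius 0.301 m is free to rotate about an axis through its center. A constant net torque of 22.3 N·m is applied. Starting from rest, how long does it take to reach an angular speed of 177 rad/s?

t ≈ 10.5 s

I = ½MR² = (1/2)(29.2)(0.301)² = 1.323 kg·m².
α = τ/I = 22.3/1.323 = 16.86 rad/s².
ω = αt ⇒ t = ω/α = 177/16.86 = 10.50 s.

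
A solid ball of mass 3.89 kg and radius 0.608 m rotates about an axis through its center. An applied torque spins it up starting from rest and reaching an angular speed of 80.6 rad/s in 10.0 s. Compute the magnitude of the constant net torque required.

I = (2/5)MR² = (2/5)(3.89)(0.608)² = 0.5752 kg·m².
α = Δω/Δt = (80.6 − 0)/10.0 = 8.060 rad/s².
τ = Iα = (0.5752)(8.060) = 4.636 N·m.

τ ≈ 4.64 N·m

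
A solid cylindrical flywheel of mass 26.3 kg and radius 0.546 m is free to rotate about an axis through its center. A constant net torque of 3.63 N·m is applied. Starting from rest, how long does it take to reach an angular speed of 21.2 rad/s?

I = ½MR² = (1/2)(26.3)(0.546)² = 3.920 kg·m².
α = τ/I = 3.63/3.920 = 0.9260 rad/s².
ω = αt ⇒ t = ω/α = 21.2/0.9260 = 22.89 s.

t ≈ 22.9 s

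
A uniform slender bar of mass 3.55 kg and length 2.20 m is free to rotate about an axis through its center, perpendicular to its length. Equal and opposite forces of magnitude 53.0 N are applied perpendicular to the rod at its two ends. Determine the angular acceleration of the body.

α ≈ 81.4 rad/s²

I = (1/12)ML² = (1/12)(3.55)(2.20)² = 1.432 kg·m².
The couple gives τ = F·(L/2) + F·(L/2) = F L = (53.0)(2.20) = 116.6 N·m.
From τ = Iα: α = 116.6/1.432 = 81.43 rad/s².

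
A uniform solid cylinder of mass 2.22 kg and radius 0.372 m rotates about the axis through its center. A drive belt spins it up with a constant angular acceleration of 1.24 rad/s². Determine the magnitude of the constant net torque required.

τ ≈ 0.190 N·m

I = ½MR² = (1/2)(2.22)(0.372)² = 0.1536 kg·m².
τ = Iα = (0.1536)(1.240) = 0.1905 N·m.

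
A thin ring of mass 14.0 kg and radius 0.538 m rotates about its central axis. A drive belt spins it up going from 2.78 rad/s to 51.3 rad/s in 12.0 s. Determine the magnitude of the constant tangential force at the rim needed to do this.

I = MR² = (14.0)(0.538)² = 4.052 kg·m².
α = Δω/Δt = (51.3 − 2.78)/12.0 = 4.043 rad/s².
The required torque is τ = Iα = (4.052)(4.043) = 16.38 N·m.
A tangential force at the rim gives τ = FR, so F = τ/R = 16.38/0.538 = 30.45 N.

F ≈ 30.5 N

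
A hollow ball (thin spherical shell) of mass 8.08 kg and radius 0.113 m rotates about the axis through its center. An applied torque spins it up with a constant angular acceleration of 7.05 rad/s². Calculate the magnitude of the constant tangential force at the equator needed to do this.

F ≈ 4.29 N

I = (2/3)MR² = (2/3)(8.08)(0.113)² = 0.06878 kg·m².
The required torque is τ = Iα = (0.06878)(7.050) = 0.4849 N·m.
A tangential force at the equator gives τ = FR, so F = τ/R = 0.4849/0.113 = 4.291 N.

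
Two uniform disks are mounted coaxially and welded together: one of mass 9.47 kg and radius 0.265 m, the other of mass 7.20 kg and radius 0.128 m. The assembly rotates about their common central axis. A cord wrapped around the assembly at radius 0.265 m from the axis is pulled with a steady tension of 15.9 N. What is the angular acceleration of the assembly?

I = ½M₁R₁² + ½M₂R₂² = ½(9.47)(0.265)² + ½(7.20)(0.128)² = 0.3915 kg·m².
τ = F r = (15.9)(0.265) = 4.214 N·m.
α = τ/I = 4.214/0.3915 = 10.76 rad/s².

α ≈ 10.8 rad/s²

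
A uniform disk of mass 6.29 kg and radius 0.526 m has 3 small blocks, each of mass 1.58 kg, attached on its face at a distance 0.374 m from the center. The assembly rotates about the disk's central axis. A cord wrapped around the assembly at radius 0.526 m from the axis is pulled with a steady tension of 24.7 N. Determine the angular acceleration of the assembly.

I_disk = ½MR² = ½(6.29)(0.526)² = 0.8701 kg·m².
I_blocks = 3·m·r² = 3(1.58)(0.374)² = 0.6630 kg·m².
Total I = 1.533 kg·m².
τ = F r = (24.7)(0.526) = 12.99 N·m.
α = τ/I = 12.99/1.533 = 8.474 rad/s².

α ≈ 8.47 rad/s²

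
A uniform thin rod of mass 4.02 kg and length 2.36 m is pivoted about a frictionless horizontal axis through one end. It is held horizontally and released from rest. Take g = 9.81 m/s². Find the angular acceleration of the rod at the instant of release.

About the pivot, I = (1/3)ML² = (1/3)(4.02)(2.36)² = 7.463 kg·m².
The weight acts at the center, a distance L/2 = 1.180 m from the pivot; τ = Mg(L/2) = 46.53 N·m.
α = τ/I = 46.53/7.463 = 6.235 rad/s².
(Equivalently α = (3g/(2L)) = 6.235 rad/s².)

α ≈ 6.24 rad/s²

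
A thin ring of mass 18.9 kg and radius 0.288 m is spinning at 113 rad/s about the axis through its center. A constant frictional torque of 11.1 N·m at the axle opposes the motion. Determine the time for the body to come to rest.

I = MR² = (18.9)(0.288)² = 1.568 kg·m².
The net torque has magnitude 11.1 N·m, opposing ω.
|α| = τ/I = 11.10/1.568 = 7.081 rad/s² (deceleration).
0 = ω₀ − |α|t ⇒ t = ω₀/|α| = 113/7.081 = 15.96 s.

t ≈ 16.0 s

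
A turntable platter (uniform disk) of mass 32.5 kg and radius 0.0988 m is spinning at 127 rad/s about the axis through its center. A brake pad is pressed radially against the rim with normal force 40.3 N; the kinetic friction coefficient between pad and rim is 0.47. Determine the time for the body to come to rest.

t ≈ 10.8 s

I = ½MR² = (1/2)(32.5)(0.0988)² = 0.1586 kg·m².
Friction force f = μN = (0.47)(40.3) = 18.94 N at the rim; torque magnitude τ = fR = 1.871 N·m, opposing ω.
|α| = τ/I = 1.871/0.1586 = 11.80 rad/s² (deceleration).
0 = ω₀ − |α|t ⇒ t = ω₀/|α| = 127/11.80 = 10.76 s.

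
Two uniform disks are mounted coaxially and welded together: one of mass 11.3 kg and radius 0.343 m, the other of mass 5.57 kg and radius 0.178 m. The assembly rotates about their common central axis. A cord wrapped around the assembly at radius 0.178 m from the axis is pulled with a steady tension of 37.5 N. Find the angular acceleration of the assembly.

α ≈ 8.87 rad/s²

I = ½M₁R₁² + ½M₂R₂² = ½(11.3)(0.343)² + ½(5.57)(0.178)² = 0.7530 kg·m².
τ = F r = (37.5)(0.178) = 6.675 N·m.
α = τ/I = 6.675/0.7530 = 8.865 rad/s².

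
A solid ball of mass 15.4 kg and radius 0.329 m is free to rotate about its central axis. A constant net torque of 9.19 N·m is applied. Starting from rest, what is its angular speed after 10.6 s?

ω ≈ 146 rad/s

I = (2/5)MR² = (2/5)(15.4)(0.329)² = 0.6668 kg·m².
α = τ/I = 9.19/0.6668 = 13.78 rad/s².
ω = ω₀ + αt = 0 + (13.78)(10.6) = 146.1 rad/s.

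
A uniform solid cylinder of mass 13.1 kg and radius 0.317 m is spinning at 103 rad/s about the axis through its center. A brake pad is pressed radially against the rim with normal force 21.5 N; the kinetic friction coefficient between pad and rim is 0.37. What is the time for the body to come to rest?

I = ½MR² = (1/2)(13.1)(0.317)² = 0.6582 kg·m².
Friction force f = μN = (0.37)(21.5) = 7.955 N at the rim; torque magnitude τ = fR = 2.522 N·m, opposing ω.
|α| = τ/I = 2.522/0.6582 = 3.831 rad/s² (deceleration).
0 = ω₀ − |α|t ⇒ t = ω₀/|α| = 103/3.831 = 26.88 s.

t ≈ 26.9 s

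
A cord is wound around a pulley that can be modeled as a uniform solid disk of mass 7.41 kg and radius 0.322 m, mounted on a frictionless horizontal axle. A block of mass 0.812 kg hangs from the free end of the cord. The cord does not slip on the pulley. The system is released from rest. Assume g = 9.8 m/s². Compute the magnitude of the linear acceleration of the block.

I = ½MR² = (1/2)(7.41)(0.322)² = 0.3841 kg·m².
Block: mg − T = ma. Pulley: TR = Iα. No-slip: a = αR, so T = (I/R²)a = 3.705·a.
Then mg = (m + 3.705)a, so a = (0.812)(9.8)/(0.812 + 3.705) = 1.762 m/s².

a ≈ 1.76 m/s²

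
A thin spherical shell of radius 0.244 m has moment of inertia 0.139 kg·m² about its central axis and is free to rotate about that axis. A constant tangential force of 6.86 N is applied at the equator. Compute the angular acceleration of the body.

τ = F R = (6.86)(0.244) = 1.674 N·m.
From τ = Iα: α = 1.674/0.1390 = 12.04 rad/s².

α ≈ 12.0 rad/s²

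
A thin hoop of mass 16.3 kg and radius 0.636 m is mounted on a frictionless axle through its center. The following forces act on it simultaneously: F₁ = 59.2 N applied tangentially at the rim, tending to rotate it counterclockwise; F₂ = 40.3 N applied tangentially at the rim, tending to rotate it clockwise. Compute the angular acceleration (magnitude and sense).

I = MR² = (16.3)(0.636)² = 6.593 kg·m².
Taking counterclockwise as positive: τ₁ = +(59.2)(0.636) = +37.65 N·m; τ₂ = −(40.3)(0.636) = −25.63 N·m.
Net torque τ = 12.02 N·m.
α = τ/I = 12.02/6.593 = 1.823 rad/s².

α ≈ 1.82 rad/s², counterclockwise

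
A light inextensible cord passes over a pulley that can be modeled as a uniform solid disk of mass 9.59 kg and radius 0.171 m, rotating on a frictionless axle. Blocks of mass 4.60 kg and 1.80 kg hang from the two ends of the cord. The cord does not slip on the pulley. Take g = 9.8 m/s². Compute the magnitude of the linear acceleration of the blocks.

a ≈ 2.45 m/s²

I = ½MR² = (1/2)(9.59)(0.171)² = 0.1402 kg·m².
Heavier block: m₁g − T₁ = m₁a. Lighter block: T₂ − m₂g = m₂a.
Pulley: (T₁ − T₂)R = Iα = I(a/R), so T₁ − T₂ = (I/R²)a = (1/2)M_p a = 4.795·a.
Adding the three: (m₁ − m₂)g = (m₁ + m₂ + 4.795)a, so a = (4.60 − 1.80)(9.8)/(4.60 + 1.80 + 4.795) = 2.451 m/s².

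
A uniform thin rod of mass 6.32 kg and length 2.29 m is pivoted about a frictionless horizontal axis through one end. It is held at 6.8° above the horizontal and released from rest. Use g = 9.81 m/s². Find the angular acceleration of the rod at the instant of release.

About the pivot, I = (1/3)ML² = (1/3)(6.32)(2.29)² = 11.05 kg·m².
The weight acts at the center, a distance L/2 = 1.145 m from the pivot; τ = Mg(L/2) cos 6.8° = 70.49 N·m.
α = τ/I = 70.49/11.05 = 6.381 rad/s².
(Equivalently α = (3g/(2L)) cos 6.8° = 6.381 rad/s².)

α ≈ 6.38 rad/s²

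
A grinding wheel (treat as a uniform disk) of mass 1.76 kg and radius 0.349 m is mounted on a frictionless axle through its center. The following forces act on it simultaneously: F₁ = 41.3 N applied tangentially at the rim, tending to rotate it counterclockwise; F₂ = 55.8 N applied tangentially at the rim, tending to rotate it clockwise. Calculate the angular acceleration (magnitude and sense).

I = ½MR² = (1/2)(1.76)(0.349)² = 0.1072 kg·m².
Taking counterclockwise as positive: τ₁ = +(41.3)(0.349) = +14.41 N·m; τ₂ = −(55.8)(0.349) = −19.47 N·m.
Net torque τ = -5.060 N·m.
α = τ/I = -5.060/0.1072 = -47.21 rad/s².

α ≈ 47.2 rad/s², clockwise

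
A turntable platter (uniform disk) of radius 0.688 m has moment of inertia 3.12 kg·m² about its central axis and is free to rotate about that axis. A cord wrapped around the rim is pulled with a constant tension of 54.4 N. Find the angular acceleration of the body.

α ≈ 12.0 rad/s²

τ = F R = (54.4)(0.688) = 37.43 N·m.
From τ = Iα: α = 37.43/3.120 = 12.00 rad/s².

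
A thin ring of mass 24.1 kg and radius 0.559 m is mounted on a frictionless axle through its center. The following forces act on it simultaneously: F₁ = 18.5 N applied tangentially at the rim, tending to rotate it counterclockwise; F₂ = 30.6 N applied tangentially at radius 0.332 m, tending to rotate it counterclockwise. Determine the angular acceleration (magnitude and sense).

I = MR² = (24.1)(0.559)² = 7.531 kg·m².
Taking counterclockwise as positive: τ₁ = +(18.5)(0.559) = +10.34 N·m; τ₂ = +(30.6)(0.332) = +10.16 N·m.
Net torque τ = 20.50 N·m.
α = τ/I = 20.50/7.531 = 2.722 rad/s².

α ≈ 2.72 rad/s², counterclockwise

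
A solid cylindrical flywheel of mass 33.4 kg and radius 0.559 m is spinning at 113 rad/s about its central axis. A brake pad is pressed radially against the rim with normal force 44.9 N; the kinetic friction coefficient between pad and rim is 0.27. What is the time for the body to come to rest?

t ≈ 87.0 s

I = ½MR² = (1/2)(33.4)(0.559)² = 5.218 kg·m².
Friction force f = μN = (0.27)(44.9) = 12.12 N at the rim; torque magnitude τ = fR = 6.777 N·m, opposing ω.
|α| = τ/I = 6.777/5.218 = 1.299 rad/s² (deceleration).
0 = ω₀ − |α|t ⇒ t = ω₀/|α| = 113/1.299 = 87.02 s.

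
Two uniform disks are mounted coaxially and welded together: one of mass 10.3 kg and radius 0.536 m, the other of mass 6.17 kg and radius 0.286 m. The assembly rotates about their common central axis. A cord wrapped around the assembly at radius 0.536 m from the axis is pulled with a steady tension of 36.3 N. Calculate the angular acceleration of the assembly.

α ≈ 11.2 rad/s²

I = ½M₁R₁² + ½M₂R₂² = ½(10.3)(0.536)² + ½(6.17)(0.286)² = 1.732 kg·m².
τ = F r = (36.3)(0.536) = 19.46 N·m.
α = τ/I = 19.46/1.732 = 11.23 rad/s².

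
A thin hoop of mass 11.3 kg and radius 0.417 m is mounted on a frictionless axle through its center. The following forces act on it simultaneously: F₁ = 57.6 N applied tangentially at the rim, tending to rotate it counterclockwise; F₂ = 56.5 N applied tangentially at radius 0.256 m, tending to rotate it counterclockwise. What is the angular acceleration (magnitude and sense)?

α ≈ 19.6 rad/s², counterclockwise

I = MR² = (11.3)(0.417)² = 1.965 kg·m².
Taking counterclockwise as positive: τ₁ = +(57.6)(0.417) = +24.02 N·m; τ₂ = +(56.5)(0.256) = +14.46 N·m.
Net torque τ = 38.48 N·m.
α = τ/I = 38.48/1.965 = 19.58 rad/s².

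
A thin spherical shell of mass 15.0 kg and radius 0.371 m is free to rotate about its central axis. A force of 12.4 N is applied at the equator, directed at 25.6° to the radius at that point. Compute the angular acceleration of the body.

I = (2/3)MR² = (2/3)(15.0)(0.371)² = 1.376 kg·m².
Only the tangential component produces torque: τ = F R sinθ = (12.4)(0.371) sin 25.6° = 1.988 N·m.
From τ = Iα: α = 1.988/1.376 = 1.444 rad/s².

α ≈ 1.44 rad/s²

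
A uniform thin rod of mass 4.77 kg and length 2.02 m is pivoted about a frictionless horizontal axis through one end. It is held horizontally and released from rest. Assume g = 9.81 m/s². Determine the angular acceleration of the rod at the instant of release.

α ≈ 7.28 rad/s²

About the pivot, I = (1/3)ML² = (1/3)(4.77)(2.02)² = 6.488 kg·m².
The weight acts at the center, a distance L/2 = 1.010 m from the pivot; τ = Mg(L/2) = 47.26 N·m.
α = τ/I = 47.26/6.488 = 7.285 rad/s².
(Equivalently α = (3g/(2L)) = 7.285 rad/s².)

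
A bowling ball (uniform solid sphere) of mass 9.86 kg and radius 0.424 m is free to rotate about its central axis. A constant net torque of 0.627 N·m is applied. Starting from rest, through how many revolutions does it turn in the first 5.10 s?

I = (2/5)MR² = (2/5)(9.86)(0.424)² = 0.7090 kg·m².
α = τ/I = 0.627/0.7090 = 0.8843 rad/s².
θ = ½αt² = ½(0.8843)(5.10)² = 11.50 rad.
Revolutions = θ/(2π) = 1.830.

≈ 1.83 revolutions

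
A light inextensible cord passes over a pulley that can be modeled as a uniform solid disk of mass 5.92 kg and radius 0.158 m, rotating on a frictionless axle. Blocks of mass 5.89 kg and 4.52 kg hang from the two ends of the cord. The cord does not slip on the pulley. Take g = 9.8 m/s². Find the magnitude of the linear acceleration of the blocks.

I = ½MR² = (1/2)(5.92)(0.158)² = 0.07389 kg·m².
Heavier block: m₁g − T₁ = m₁a. Lighter block: T₂ − m₂g = m₂a.
Pulley: (T₁ − T₂)R = Iα = I(a/R), so T₁ − T₂ = (I/R²)a = (1/2)M_p a = 2.960·a.
Adding the three: (m₁ − m₂)g = (m₁ + m₂ + 2.960)a, so a = (5.89 − 4.52)(9.8)/(5.89 + 4.52 + 2.960) = 1.004 m/s².

a ≈ 1.00 m/s²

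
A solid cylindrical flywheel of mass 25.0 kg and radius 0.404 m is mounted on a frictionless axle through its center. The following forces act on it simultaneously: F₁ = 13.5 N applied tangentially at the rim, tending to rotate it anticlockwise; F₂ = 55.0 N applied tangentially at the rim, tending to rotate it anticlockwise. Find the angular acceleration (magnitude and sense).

α ≈ 13.6 rad/s², anticlockwise

I = ½MR² = (1/2)(25.0)(0.404)² = 2.040 kg·m².
Taking anticlockwise as positive: τ₁ = +(13.5)(0.404) = +5.454 N·m; τ₂ = +(55.0)(0.404) = +22.22 N·m.
Net torque τ = 27.67 N·m.
α = τ/I = 27.67/2.040 = 13.56 rad/s².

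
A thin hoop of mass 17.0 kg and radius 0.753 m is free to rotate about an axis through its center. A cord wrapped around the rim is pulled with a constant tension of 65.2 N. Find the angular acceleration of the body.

I = MR² = (17.0)(0.753)² = 9.639 kg·m².
τ = F R = (65.2)(0.753) = 49.10 N·m.
From τ = Iα: α = 49.10/9.639 = 5.093 rad/s².

α ≈ 5.09 rad/s²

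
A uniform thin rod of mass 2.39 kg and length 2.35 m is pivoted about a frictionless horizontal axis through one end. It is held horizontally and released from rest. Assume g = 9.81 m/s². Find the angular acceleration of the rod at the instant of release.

About the pivot, I = (1/3)ML² = (1/3)(2.39)(2.35)² = 4.400 kg·m².
The weight acts at the center, a distance L/2 = 1.175 m from the pivot; τ = Mg(L/2) = 27.55 N·m.
α = τ/I = 27.55/4.400 = 6.262 rad/s².
(Equivalently α = (3g/(2L)) = 6.262 rad/s².)

α ≈ 6.26 rad/s²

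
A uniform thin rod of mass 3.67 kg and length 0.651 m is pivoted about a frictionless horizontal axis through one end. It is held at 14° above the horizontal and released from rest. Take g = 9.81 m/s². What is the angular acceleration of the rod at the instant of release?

α ≈ 21.9 rad/s²

About the pivot, I = (1/3)ML² = (1/3)(3.67)(0.651)² = 0.5184 kg·m².
The weight acts at the center, a distance L/2 = 0.3255 m from the pivot; τ = Mg(L/2) cos 14° = 11.37 N·m.
α = τ/I = 11.37/0.5184 = 21.93 rad/s².
(Equivalently α = (3g/(2L)) cos 14° = 21.93 rad/s².)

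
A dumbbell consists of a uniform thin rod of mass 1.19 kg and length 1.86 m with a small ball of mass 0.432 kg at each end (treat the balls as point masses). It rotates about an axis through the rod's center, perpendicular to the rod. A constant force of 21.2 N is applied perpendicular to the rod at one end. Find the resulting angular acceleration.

α ≈ 18.1 rad/s²

I_rod = (1/12)ML² = (1/12)(1.19)(1.86)² = 0.3431 kg·m².
I_balls = 2·m·(L/2)² = 2(0.432)(0.9300)² = 0.7473 kg·m².
Total I = 1.090 kg·m².
τ = F·(L/2) = (21.2)(0.930) = 19.72 N·m.
α = τ/I = 19.72/1.090 = 18.08 rad/s².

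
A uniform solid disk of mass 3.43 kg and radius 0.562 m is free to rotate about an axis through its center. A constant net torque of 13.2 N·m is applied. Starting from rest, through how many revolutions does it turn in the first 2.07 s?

I = ½MR² = (1/2)(3.43)(0.562)² = 0.5417 kg·m².
α = τ/I = 13.2/0.5417 = 24.37 rad/s².
θ = ½αt² = ½(24.37)(2.07)² = 52.21 rad.
Revolutions = θ/(2π) = 8.309.

≈ 8.31 revolutions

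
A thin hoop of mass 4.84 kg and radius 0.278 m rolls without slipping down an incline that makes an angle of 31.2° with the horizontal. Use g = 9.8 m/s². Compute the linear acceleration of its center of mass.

a ≈ 2.54 m/s²

Translation along the incline: Mg sinθ − f = Ma.
Rotation about the center: fR = Iα with I = MR². No-slip gives a = αR, so f = (I/R²)a = M a.
Substituting: Mg sinθ = (1 + 1.000)Ma, so a = g sinθ/(1 + 1.000) = (9.8) sin 31.2° / 2.000 = 2.538 m/s².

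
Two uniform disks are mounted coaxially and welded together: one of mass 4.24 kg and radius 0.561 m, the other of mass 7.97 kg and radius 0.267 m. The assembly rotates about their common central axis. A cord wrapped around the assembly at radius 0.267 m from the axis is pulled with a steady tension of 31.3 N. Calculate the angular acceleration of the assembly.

α ≈ 8.78 rad/s²

I = ½M₁R₁² + ½M₂R₂² = ½(4.24)(0.561)² + ½(7.97)(0.267)² = 0.9513 kg·m².
τ = F r = (31.3)(0.267) = 8.357 N·m.
α = τ/I = 8.357/0.9513 = 8.785 rad/s².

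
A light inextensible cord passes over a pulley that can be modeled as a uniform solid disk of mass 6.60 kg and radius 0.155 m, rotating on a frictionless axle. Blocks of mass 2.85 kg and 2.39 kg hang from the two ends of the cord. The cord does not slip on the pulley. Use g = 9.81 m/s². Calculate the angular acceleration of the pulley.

α ≈ 3.41 rad/s²

I = ½MR² = (1/2)(6.60)(0.155)² = 0.07928 kg·m².
Heavier block: m₁g − T₁ = m₁a. Lighter block: T₂ − m₂g = m₂a.
Pulley: (T₁ − T₂)R = Iα = I(a/R), so T₁ − T₂ = (I/R²)a = (1/2)M_p a = 3.300·a.
Adding the three: (m₁ − m₂)g = (m₁ + m₂ + 3.300)a, so a = (2.85 − 2.39)(9.81)/(2.85 + 2.39 + 3.300) = 0.5284 m/s².
α = a/R = 0.5284/0.155 = 3.409 rad/s².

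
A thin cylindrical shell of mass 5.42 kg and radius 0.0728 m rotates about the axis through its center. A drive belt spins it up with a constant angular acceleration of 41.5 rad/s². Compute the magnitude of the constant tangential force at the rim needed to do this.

F ≈ 16.4 N

I = MR² = (5.42)(0.0728)² = 0.02873 kg·m².
The required torque is τ = Iα = (0.02873)(41.50) = 1.192 N·m.
A tangential force at the rim gives τ = FR, so F = τ/R = 1.192/0.0728 = 16.37 N.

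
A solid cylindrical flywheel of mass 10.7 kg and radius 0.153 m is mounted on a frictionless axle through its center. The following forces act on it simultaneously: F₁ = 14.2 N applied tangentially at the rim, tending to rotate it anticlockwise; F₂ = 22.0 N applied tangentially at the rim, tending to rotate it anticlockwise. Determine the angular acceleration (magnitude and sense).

I = ½MR² = (1/2)(10.7)(0.153)² = 0.1252 kg·m².
Taking anticlockwise as positive: τ₁ = +(14.2)(0.153) = +2.173 N·m; τ₂ = +(22.0)(0.153) = +3.366 N·m.
Net torque τ = 5.539 N·m.
α = τ/I = 5.539/0.1252 = 44.22 rad/s².

α ≈ 44.2 rad/s², anticlockwise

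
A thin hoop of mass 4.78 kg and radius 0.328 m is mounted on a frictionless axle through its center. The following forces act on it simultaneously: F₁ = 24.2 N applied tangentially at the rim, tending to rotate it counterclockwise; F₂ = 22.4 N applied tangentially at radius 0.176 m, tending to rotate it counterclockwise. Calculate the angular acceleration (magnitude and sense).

α ≈ 23.1 rad/s², counterclockwise

I = MR² = (4.78)(0.328)² = 0.5143 kg·m².
Taking counterclockwise as positive: τ₁ = +(24.2)(0.328) = +7.938 N·m; τ₂ = +(22.4)(0.176) = +3.942 N·m.
Net torque τ = 11.88 N·m.
α = τ/I = 11.88/0.5143 = 23.10 rad/s².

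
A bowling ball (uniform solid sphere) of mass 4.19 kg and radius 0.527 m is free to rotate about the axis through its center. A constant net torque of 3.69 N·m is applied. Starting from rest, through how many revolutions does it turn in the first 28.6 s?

≈ 516 revolutions

I = (2/5)MR² = (2/5)(4.19)(0.527)² = 0.4655 kg·m².
α = τ/I = 3.69/0.4655 = 7.927 rad/s².
θ = ½αt² = ½(7.927)(28.6)² = 3242 rad.
Revolutions = θ/(2π) = 516.0.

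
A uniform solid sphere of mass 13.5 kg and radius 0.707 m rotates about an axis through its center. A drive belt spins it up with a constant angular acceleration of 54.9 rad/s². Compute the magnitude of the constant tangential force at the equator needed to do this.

I = (2/5)MR² = (2/5)(13.5)(0.707)² = 2.699 kg·m².
The required torque is τ = Iα = (2.699)(54.90) = 148.2 N·m.
A tangential force at the equator gives τ = FR, so F = τ/R = 148.2/0.707 = 209.6 N.

F ≈ 210 N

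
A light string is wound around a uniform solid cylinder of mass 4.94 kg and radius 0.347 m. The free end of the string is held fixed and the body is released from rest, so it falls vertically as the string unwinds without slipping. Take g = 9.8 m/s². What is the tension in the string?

T ≈ 16.1 N

Translation: Mg − T = Ma. Rotation about the center: TR = Iα with I = ½MR².
With a = αR: T = (I/R²)a = (1/2)M a, so Mg = (1 + 0.5000)Ma.
a = g/(1 + 0.5000) = 9.8/1.500 = 6.533 m/s².
T = 0.5000·M·a = (0.5000)(4.94)(6.533) = 16.14 N.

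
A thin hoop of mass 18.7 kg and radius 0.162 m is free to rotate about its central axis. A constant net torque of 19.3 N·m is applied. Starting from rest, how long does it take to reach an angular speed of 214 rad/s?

I = MR² = (18.7)(0.162)² = 0.4908 kg·m².
α = τ/I = 19.3/0.4908 = 39.33 rad/s².
ω = αt ⇒ t = ω/α = 214/39.33 = 5.442 s.

t ≈ 5.44 s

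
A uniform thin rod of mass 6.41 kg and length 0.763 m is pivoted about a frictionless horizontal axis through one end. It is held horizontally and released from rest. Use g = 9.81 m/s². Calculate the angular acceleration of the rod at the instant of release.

α ≈ 19.3 rad/s²

About the pivot, I = (1/3)ML² = (1/3)(6.41)(0.763)² = 1.244 kg·m².
The weight acts at the center, a distance L/2 = 0.3815 m from the pivot; τ = Mg(L/2) = 23.99 N·m.
α = τ/I = 23.99/1.244 = 19.29 rad/s².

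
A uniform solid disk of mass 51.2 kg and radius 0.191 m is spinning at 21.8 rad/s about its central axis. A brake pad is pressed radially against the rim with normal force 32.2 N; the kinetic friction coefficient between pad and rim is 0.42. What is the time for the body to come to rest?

t ≈ 7.88 s

I = ½MR² = (1/2)(51.2)(0.191)² = 0.9339 kg·m².
Friction force f = μN = (0.42)(32.2) = 13.52 N at the rim; torque magnitude τ = fR = 2.583 N·m, opposing ω.
|α| = τ/I = 2.583/0.9339 = 2.766 rad/s² (deceleration).
0 = ω₀ − |α|t ⇒ t = ω₀/|α| = 21.8/2.766 = 7.882 s.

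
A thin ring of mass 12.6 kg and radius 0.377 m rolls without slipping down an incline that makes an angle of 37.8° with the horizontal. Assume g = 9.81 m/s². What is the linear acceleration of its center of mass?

a ≈ 3.01 m/s²

Translation along the incline: Mg sinθ − f = Ma.
Rotation about the center: fR = Iα with I = MR². No-slip gives a = αR, so f = (I/R²)a = M a.
Substituting: Mg sinθ = (1 + 1.000)Ma, so a = g sinθ/(1 + 1.000) = (9.81) sin 37.8° / 2.000 = 3.006 m/s².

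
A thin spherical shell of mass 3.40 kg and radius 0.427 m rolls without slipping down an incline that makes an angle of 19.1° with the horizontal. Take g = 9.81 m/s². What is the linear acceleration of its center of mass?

a ≈ 1.93 m/s²

Translation along the incline: Mg sinθ − f = Ma.
Rotation about the center: fR = Iα with I = (2/3)MR². No-slip gives a = αR, so f = (I/R²)a = (2/3)M a.
Substituting: Mg sinθ = (1 + 0.6667)Ma, so a = g sinθ/(1 + 0.6667) = (9.81) sin 19.1° / 1.667 = 1.926 m/s².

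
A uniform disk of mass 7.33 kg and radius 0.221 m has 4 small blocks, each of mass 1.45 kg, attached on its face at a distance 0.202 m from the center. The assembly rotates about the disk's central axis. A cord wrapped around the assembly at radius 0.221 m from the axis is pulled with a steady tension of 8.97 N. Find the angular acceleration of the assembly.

α ≈ 4.77 rad/s²

I_disk = ½MR² = ½(7.33)(0.221)² = 0.1790 kg·m².
I_blocks = 4·m·r² = 4(1.45)(0.202)² = 0.2367 kg·m².
Total I = 0.4157 kg·m².
τ = F r = (8.97)(0.221) = 1.982 N·m.
α = τ/I = 1.982/0.4157 = 4.769 rad/s².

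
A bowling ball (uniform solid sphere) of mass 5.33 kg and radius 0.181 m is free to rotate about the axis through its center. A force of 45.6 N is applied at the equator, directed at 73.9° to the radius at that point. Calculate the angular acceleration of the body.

α ≈ 114 rad/s²

I = (2/5)MR² = (2/5)(5.33)(0.181)² = 0.06985 kg·m².
Only the tangential component produces torque: τ = F R sinθ = (45.6)(0.181) sin 73.9° = 7.930 N·m.
Newton's second law for rotation, τ = Iα, gives α = τ/I = 7.930/0.06985 = 113.5 rad/s².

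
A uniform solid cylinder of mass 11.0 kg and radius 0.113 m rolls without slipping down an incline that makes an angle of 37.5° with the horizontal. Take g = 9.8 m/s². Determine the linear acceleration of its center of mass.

a ≈ 3.98 m/s²

Translation along the incline: Mg sinθ − f = Ma.
Rotation about the center: fR = Iα with I = ½MR². No-slip gives a = αR, so f = (I/R²)a = (1/2)M a.
Substituting: Mg sinθ = (1 + 0.5000)Ma, so a = g sinθ/(1 + 0.5000) = (9.8) sin 37.5° / 1.500 = 3.977 m/s².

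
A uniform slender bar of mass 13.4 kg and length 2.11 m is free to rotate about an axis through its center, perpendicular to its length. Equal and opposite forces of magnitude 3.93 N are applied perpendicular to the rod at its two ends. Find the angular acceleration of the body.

I = (1/12)ML² = (1/12)(13.4)(2.11)² = 4.972 kg·m².
The couple gives τ = F·(L/2) + F·(L/2) = F L = (3.93)(2.11) = 8.292 N·m.
From τ = Iα: α = 8.292/4.972 = 1.668 rad/s².

α ≈ 1.67 rad/s²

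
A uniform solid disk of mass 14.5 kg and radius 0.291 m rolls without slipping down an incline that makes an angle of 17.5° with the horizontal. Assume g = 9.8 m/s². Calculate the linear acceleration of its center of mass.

Translation along the incline: Mg sinθ − f = Ma.
Rotation about the center: fR = Iα with I = ½MR². No-slip gives a = αR, so f = (I/R²)a = (1/2)M a.
Substituting: Mg sinθ = (1 + 0.5000)Ma, so a = g sinθ/(1 + 0.5000) = (9.8) sin 17.5° / 1.500 = 1.965 m/s².

a ≈ 1.96 m/s²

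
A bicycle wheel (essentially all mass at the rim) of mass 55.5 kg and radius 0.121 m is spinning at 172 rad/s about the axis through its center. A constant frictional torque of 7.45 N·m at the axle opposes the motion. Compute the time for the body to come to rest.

I = MR² = (55.5)(0.121)² = 0.8126 kg·m².
The net torque has magnitude 7.45 N·m, opposing ω.
|α| = τ/I = 7.450/0.8126 = 9.168 rad/s² (deceleration).
0 = ω₀ − |α|t ⇒ t = ω₀/|α| = 172/9.168 = 18.76 s.

t ≈ 18.8 s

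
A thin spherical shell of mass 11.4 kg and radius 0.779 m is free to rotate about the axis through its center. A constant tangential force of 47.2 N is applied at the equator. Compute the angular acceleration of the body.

α ≈ 7.97 rad/s²

I = (2/3)MR² = (2/3)(11.4)(0.779)² = 4.612 kg·m².
τ = F R = (47.2)(0.779) = 36.77 N·m.
From τ = Iα: α = 36.77/4.612 = 7.972 rad/s².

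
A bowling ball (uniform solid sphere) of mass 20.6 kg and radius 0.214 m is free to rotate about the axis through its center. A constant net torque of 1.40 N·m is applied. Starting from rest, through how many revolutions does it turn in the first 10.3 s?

≈ 31.3 revolutions

I = (2/5)MR² = (2/5)(20.6)(0.214)² = 0.3774 kg·m².
α = τ/I = 1.40/0.3774 = 3.710 rad/s².
θ = ½αt² = ½(3.710)(10.3)² = 196.8 rad.
Revolutions = θ/(2π) = 31.32.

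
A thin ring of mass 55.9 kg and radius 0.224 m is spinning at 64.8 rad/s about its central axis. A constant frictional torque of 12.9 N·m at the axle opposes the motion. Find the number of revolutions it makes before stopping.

I = MR² = (55.9)(0.224)² = 2.805 kg·m².
The net torque has magnitude 12.9 N·m, opposing ω.
|α| = τ/I = 12.90/2.805 = 4.599 rad/s² (deceleration).
ω² = ω₀² − 2|α|θ with ω = 0 ⇒ θ = ω₀²/(2|α|) = 456.5 rad = 72.65 rev.

≈ 72.7 revolutions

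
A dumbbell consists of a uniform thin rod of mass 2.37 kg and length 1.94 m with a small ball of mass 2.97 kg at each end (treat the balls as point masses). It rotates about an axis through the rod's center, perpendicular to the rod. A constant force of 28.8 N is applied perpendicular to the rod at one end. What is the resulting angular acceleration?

I_rod = (1/12)ML² = (1/12)(2.37)(1.94)² = 0.7433 kg·m².
I_balls = 2·m·(L/2)² = 2(2.97)(0.9700)² = 5.589 kg·m².
Total I = 6.332 kg·m².
τ = F·(L/2) = (28.8)(0.970) = 27.94 N·m.
α = τ/I = 27.94/6.332 = 4.412 rad/s².

α ≈ 4.41 rad/s²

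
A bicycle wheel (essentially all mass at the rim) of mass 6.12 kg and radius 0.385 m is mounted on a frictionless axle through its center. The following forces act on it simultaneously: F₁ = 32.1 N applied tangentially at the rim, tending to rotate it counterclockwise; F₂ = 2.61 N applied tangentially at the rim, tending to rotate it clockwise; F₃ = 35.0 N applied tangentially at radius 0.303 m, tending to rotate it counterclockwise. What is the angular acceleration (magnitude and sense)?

I = MR² = (6.12)(0.385)² = 0.9071 kg·m².
Taking counterclockwise as positive: τ₁ = +(32.1)(0.385) = +12.36 N·m; τ₂ = −(2.61)(0.385) = −1.005 N·m; τ₃ = +(35.0)(0.303) = +10.61 N·m.
Net torque τ = 21.96 N·m.
α = τ/I = 21.96/0.9071 = 24.21 rad/s².

α ≈ 24.2 rad/s², counterclockwise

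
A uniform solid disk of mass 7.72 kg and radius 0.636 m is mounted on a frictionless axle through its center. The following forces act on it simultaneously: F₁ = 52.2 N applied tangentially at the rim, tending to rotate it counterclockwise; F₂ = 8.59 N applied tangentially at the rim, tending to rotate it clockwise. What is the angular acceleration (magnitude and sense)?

α ≈ 17.8 rad/s², counterclockwise

I = ½MR² = (1/2)(7.72)(0.636)² = 1.561 kg·m².
Taking counterclockwise as positive: τ₁ = +(52.2)(0.636) = +33.20 N·m; τ₂ = −(8.59)(0.636) = −5.463 N·m.
Net torque τ = 27.74 N·m.
α = τ/I = 27.74/1.561 = 17.76 rad/s².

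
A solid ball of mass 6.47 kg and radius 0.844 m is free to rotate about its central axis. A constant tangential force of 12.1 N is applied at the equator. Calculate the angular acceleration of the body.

α ≈ 5.54 rad/s²

I = (2/5)MR² = (2/5)(6.47)(0.844)² = 1.844 kg·m².
τ = F R = (12.1)(0.844) = 10.21 N·m.
Newton's second law for rotation, τ = Iα, gives α = τ/I = 10.21/1.844 = 5.540 rad/s².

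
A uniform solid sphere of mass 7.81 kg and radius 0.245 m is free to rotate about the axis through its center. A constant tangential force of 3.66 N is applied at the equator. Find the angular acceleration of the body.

I = (2/5)MR² = (2/5)(7.81)(0.245)² = 0.1875 kg·m².
τ = F R = (3.66)(0.245) = 0.8967 N·m.
From τ = Iα: α = 0.8967/0.1875 = 4.782 rad/s².

α ≈ 4.78 rad/s²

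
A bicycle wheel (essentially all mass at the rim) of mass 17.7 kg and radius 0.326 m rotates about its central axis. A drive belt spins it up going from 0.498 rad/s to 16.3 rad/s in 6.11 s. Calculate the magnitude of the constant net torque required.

τ ≈ 4.86 N·m

I = MR² = (17.7)(0.326)² = 1.881 kg·m².
α = Δω/Δt = (16.3 − 0.498)/6.11 = 2.586 rad/s².
τ = Iα = (1.881)(2.586) = 4.865 N·m.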